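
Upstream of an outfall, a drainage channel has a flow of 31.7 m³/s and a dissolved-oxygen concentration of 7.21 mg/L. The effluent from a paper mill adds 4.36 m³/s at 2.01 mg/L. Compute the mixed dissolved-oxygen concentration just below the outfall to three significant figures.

6.58 mg/L

Flow-weighted mixing: C = (Q_r C_r + Q_w C_w)/(Q_r + Q_w)
= (31.7×7.21 + 4.36×2.01)/(31.7 + 4.36) = 237.3/36.06 = 6.581 mg/L.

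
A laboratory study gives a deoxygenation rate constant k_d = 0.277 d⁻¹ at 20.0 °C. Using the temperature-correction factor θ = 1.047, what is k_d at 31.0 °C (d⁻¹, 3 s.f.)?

k_d(T₂) = k_d(T₁) · θ^(T₂−T₁) = 0.277 × 1.047^(31.0−20.0)
= 0.277 × 1.047^11.0 = 0.277 × 1.657 = 0.4591 d⁻¹.

k_d ≈ 0.459 d⁻¹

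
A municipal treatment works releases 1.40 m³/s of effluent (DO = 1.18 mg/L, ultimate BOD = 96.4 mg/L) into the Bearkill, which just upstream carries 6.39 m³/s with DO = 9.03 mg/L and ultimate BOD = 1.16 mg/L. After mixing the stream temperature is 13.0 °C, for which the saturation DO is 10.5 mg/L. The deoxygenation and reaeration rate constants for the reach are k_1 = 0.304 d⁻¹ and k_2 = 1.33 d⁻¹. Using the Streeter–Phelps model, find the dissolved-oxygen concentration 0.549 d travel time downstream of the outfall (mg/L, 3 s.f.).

Mixed DO = (6.39×9.03 + 1.40×1.18)/(6.39+1.40) = 59.35/7.790 = 7.619 mg/L.
Mixed L₀ = (6.39×1.16 + 1.40×96.4)/(7.790) = 142.4/7.790 = 18.28 mg/L.
Initial deficit D₀ = C_s − DO₀ = 10.5 − 7.619 = 2.881 mg/L.
D(0.549) = [0.304×18.28/(1.33−0.304)](e^(−0.304×0.549) − e^(−1.33×0.549)) + 2.881 e^(−1.33×0.549)
= 5.415 × (0.8463 − 0.4818) + 2.881 × 0.4818 = 3.362 mg/L.
DO = 10.5 − 3.362 = 7.138 mg/L.

DO ≈ 7.14 mg/L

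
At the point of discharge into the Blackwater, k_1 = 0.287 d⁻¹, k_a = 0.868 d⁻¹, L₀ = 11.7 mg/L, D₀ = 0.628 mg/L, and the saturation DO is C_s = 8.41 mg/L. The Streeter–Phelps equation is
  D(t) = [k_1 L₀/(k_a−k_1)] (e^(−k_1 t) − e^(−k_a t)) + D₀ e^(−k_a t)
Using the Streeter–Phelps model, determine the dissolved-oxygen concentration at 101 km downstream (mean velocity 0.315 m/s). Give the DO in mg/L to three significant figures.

Travel time t = x/v = 101 km / (0.315 m/s) = 101000 m / 0.315 m/s = 320600 s = 3.711 d.
k_1 L₀/(k_a−k_1) = 0.287×11.7/(0.868−0.287) = 3.358/0.5810 = 5.780 mg/L.
e^(−k_1 t) = e^(−0.287×3.711) = 0.3447; e^(−k_a t) = e^(−0.868×3.711) = 0.03991.
D = 5.780 × (0.3447 − 0.03991) + 0.628 × 0.03991 = 1.762 + 0.02506 = 1.787 mg/L.
DO = C_s − D = 8.41 − 1.787 = 6.623 mg/L.

DO ≈ 6.62 mg/L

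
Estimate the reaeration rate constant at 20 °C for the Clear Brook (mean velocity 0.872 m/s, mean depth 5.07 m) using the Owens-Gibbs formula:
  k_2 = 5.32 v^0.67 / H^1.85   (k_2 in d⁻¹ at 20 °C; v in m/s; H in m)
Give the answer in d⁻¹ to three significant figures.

k_2 ≈ 0.241 d⁻¹

k_2 = 5.32 × 0.872^0.67 / 5.07^1.85 = 5.32 × 0.9123 / 20.15 = 0.2409 d⁻¹.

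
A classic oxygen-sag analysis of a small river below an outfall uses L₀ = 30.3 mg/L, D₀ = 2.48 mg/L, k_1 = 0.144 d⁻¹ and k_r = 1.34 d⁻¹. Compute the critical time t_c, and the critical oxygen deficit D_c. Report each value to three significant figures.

At the critical point dD/dt = 0, so k_1 L₀ e^(−k_1 t) = k_r D. Substituting D(t) from the Streeter–Phelps equation and solving for t gives
t_c = ln[(k_r/k_1)(1 − D₀(k_r−k_1)/(k_1 L₀))] / (k_r−k_1).
Here k_r−k_1 = 1.196 d⁻¹ and 1 − D₀(k_r−k_1)/(k_1 L₀) = 1 − 2.48×1.196/(0.144×30.3) = 0.3202, so
t_c = ln(9.306 × 0.3202) / 1.196 = 1.092 / 1.196 = 0.9129 d.
D_c = (k_1/k_r) L₀ e^(−k_1 t_c) = (0.144/1.34) × 30.3 × e^(−0.144×0.9129) = 0.1075 × 30.3 × 0.8768 = 2.855 mg/L.

t_c ≈ 0.913 d; D_c ≈ 2.86 mg/L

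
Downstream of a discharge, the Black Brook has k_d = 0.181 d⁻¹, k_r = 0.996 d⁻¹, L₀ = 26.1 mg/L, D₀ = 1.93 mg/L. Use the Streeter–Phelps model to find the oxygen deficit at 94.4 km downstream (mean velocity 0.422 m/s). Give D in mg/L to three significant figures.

D ≈ 3.33 mg/L

Travel time t = x/v = 94.4 km / (0.422 m/s) = 94400 m / 0.422 m/s = 223700 s = 2.589 d.
k_d L₀/(k_r−k_d) = 0.181×26.1/(0.996−0.181) = 4.724/0.8150 = 5.796 mg/L.
e^(−k_d t) = e^(−0.181×2.589) = 0.6259; e^(−k_r t) = e^(−0.996×2.589) = 0.07587.
D = 5.796 × (0.6259 − 0.07587) + 1.93 × 0.07587 = 3.188 + 0.1464 = 3.334 mg/L.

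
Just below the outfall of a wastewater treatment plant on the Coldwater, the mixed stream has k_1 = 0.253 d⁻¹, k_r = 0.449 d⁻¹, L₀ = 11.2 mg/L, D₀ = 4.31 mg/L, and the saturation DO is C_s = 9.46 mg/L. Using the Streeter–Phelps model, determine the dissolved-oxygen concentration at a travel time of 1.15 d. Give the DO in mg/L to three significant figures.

DO ≈ 4.71 mg/L

k_1 L₀/(k_r−k_1) = 0.253×11.2/(0.449−0.253) = 2.834/0.1960 = 14.46 mg/L.
e^(−k_1 t) = e^(−0.253×1.150) = 0.7476; e^(−k_r t) = e^(−0.449×1.150) = 0.5967.
D = 14.46 × (0.7476 − 0.5967) + 4.31 × 0.5967 = 2.181 + 2.572 = 4.753 mg/L.
DO = C_s − D = 9.46 − 4.753 = 4.707 mg/L.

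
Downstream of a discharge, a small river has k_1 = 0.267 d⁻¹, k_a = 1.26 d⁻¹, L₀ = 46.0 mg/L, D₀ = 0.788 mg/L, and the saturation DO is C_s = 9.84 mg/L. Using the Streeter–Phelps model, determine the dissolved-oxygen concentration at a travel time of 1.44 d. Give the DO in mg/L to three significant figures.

DO ≈ 3.31 mg/L

k_1 L₀/(k_a−k_1) = 0.267×46.0/(1.26−0.267) = 12.28/0.9930 = 12.37 mg/L.
e^(−k_1 t) = e^(−0.267×1.440) = 0.6808; e^(−k_a t) = e^(−1.26×1.440) = 0.1629.
D = 12.37 × (0.6808 − 0.1629) + 0.788 × 0.1629 = 6.405 + 0.1284 = 6.534 mg/L.
DO = C_s − D = 9.84 − 6.534 = 3.306 mg/L.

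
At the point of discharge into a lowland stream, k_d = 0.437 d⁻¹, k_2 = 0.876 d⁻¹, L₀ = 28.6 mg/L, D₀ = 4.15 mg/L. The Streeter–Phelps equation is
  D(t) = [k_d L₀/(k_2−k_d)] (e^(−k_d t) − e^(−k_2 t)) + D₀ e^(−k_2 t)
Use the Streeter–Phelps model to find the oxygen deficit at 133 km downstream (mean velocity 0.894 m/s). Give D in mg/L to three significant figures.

Travel time t = x/v = 133 km / (0.894 m/s) = 133000 m / 0.894 m/s = 148800 s = 1.722 d.
k_d L₀/(k_2−k_d) = 0.437×28.6/(0.876−0.437) = 12.50/0.4390 = 28.47 mg/L.
e^(−k_d t) = e^(−0.437×1.722) = 0.4712; e^(−k_2 t) = e^(−0.876×1.722) = 0.2213.
D = 28.47 × (0.4712 − 0.2213) + 4.15 × 0.2213 = 7.116 + 0.9183 = 8.034 mg/L.

D ≈ 8.03 mg/L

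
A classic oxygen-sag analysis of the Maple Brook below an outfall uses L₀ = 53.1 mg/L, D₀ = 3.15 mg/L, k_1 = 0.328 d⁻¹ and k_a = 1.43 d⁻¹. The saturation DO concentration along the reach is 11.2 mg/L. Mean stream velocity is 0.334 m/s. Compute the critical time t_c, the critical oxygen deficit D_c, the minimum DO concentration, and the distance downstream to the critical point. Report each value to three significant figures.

t_c ≈ 1.13 d; D_c ≈ 8.40 mg/L; min DO ≈ 2.80 mg/L; x_c ≈ 32.7 km

With k_a/k_1 = 4.360 and 1 − D₀(k_a−k_1)/(k_1 L₀) = 0.8007,
t_c = ln(4.360 × 0.8007) / (1.43 − 0.328) = ln(3.491) / 1.102 = 1.250/1.102 = 1.134 d.
D_c = (k_1/k_a) L₀ e^(−k_1 t_c) = (0.328/1.43) × 53.1 × e^(−0.328×1.134) = 0.2294 × 53.1 × 0.6893 = 8.395 mg/L.
Minimum DO = C_s − D_c = 11.2 − 8.395 = 2.805 mg/L.
x_c = v t_c = 0.334 m/s × 1.134 d × 86400 s/d = 32740 m ≈ 32.7 km.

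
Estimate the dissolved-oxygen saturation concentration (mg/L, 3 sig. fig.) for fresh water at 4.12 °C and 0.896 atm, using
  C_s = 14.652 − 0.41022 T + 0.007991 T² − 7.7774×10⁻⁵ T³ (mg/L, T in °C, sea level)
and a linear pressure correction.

At sea level: C_s = 14.652 − 0.41022×4.12 + 0.007991×4.12² − 7.7774×10⁻⁵×4.12³ = 13.09 mg/L.
Pressure correction: C_s' = 13.09 × 0.896 = 11.73 mg/L.

C_s ≈ 11.7 mg/L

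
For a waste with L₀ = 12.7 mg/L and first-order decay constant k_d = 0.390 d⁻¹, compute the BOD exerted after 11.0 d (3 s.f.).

y_t = L₀(1 − e^(−k_d t)) = 12.7 × (1 − e^(−0.390×11.0))
= 12.7 × (1 − 0.01370) = 12.7 × 0.9863 = 12.53 mg/L.

y ≈ 12.5 mg/L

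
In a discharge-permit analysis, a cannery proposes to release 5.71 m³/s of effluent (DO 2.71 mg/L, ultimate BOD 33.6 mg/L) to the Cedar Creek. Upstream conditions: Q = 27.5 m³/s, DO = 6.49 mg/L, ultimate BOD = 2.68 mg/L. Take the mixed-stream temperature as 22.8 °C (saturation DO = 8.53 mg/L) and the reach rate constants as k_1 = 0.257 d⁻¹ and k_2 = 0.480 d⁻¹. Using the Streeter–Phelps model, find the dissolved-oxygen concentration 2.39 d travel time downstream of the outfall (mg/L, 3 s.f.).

Mixed DO = (27.5×6.49 + 5.71×2.71)/(27.5+5.71) = 193.9/33.21 = 5.840 mg/L.
Mixed L₀ = (27.5×2.68 + 5.71×33.6)/(33.21) = 265.6/33.21 = 7.996 mg/L.
Initial deficit D₀ = C_s − DO₀ = 8.53 − 5.840 = 2.690 mg/L.
D(2.39) = [0.257×7.996/(0.480−0.257)](e^(−0.257×2.39) − e^(−0.480×2.39)) + 2.690 e^(−0.480×2.39)
= 9.215 × (0.5411 − 0.3175) + 2.690 × 0.3175 = 2.914 mg/L.
DO = 8.53 − 2.914 = 5.616 mg/L.

DO ≈ 5.62 mg/L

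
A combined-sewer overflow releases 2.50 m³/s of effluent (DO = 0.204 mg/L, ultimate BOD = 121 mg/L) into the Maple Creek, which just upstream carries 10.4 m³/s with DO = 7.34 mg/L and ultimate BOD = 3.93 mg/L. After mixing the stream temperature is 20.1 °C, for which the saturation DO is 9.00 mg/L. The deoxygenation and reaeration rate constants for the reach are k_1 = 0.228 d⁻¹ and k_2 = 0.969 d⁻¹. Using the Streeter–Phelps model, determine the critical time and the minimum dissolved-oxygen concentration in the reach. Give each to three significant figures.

t_c ≈ 1.33 d; minimum DO ≈ 4.37 mg/L

Mixed DO = (10.4×7.34 + 2.50×0.204)/(10.4+2.50) = 76.85/12.90 = 5.957 mg/L.
Mixed L₀ = (10.4×3.93 + 2.50×121)/(12.90) = 343.4/12.90 = 26.62 mg/L.
Initial deficit D₀ = C_s − DO₀ = 9.00 − 5.957 = 3.043 mg/L.
t_c = (1/0.7410) ln[(0.969/0.228)(1 − 3.043×0.7410/(0.228×26.62))] = 1.350 × ln(2.671) = 1.326 d.
D_c = (0.228/0.969) × 26.62 × e^(−0.228×1.326) = 0.2353 × 26.62 × 0.7391 = 4.629 mg/L.
Minimum DO = 9.00 − 4.629 = 4.371 mg/L.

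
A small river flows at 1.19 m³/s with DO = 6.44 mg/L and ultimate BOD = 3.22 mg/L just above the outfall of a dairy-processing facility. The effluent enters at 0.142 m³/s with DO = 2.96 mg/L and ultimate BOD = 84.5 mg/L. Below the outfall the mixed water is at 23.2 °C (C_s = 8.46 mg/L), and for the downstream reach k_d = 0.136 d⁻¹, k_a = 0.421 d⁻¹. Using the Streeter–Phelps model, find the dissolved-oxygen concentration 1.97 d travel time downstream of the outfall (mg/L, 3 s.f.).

Mixed DO = (1.19×6.44 + 0.142×2.96)/(1.19+0.142) = 8.084/1.332 = 6.069 mg/L.
Mixed L₀ = (1.19×3.22 + 0.142×84.5)/(1.332) = 15.83/1.332 = 11.88 mg/L.
Initial deficit D₀ = C_s − DO₀ = 8.46 − 6.069 = 2.391 mg/L.
D(1.97) = [0.136×11.88/(0.421−0.136)](e^(−0.136×1.97) − e^(−0.421×1.97)) + 2.391 e^(−0.421×1.97)
= 5.671 × (0.7650 − 0.4363) + 2.391 × 0.4363 = 2.907 mg/L.
DO = 8.46 − 2.907 = 5.553 mg/L.

DO ≈ 5.55 mg/L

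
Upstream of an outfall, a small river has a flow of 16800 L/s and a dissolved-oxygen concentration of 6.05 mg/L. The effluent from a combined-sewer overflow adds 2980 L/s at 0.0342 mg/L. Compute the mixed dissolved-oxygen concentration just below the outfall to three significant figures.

5.14 mg/L

Flow-weighted mixing: C = (Q_r C_r + Q_w C_w)/(Q_r + Q_w)
= (16800×6.05 + 2980×0.0342)/(16800 + 2980) = 101700/19780 = 5.144 mg/L.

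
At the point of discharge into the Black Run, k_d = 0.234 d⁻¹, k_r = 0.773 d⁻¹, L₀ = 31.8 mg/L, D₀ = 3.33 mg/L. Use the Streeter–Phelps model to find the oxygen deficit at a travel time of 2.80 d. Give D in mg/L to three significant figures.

k_d L₀/(k_r−k_d) = 0.234×31.8/(0.773−0.234) = 7.441/0.5390 = 13.81 mg/L.
e^(−k_d t) = e^(−0.234×2.800) = 0.5193; e^(−k_r t) = e^(−0.773×2.800) = 0.1148.
D = 13.81 × (0.5193 − 0.1148) + 3.33 × 0.1148 = 5.585 + 0.3823 = 5.967 mg/L.

D ≈ 5.97 mg/L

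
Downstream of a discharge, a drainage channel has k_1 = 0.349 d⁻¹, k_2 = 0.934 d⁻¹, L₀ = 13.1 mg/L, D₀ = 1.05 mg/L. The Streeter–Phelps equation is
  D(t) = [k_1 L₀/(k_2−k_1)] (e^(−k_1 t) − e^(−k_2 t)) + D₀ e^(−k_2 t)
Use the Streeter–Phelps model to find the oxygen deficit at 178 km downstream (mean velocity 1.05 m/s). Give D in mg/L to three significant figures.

Travel time t = x/v = 178 km / (1.05 m/s) = 178000 m / 1.05 m/s = 169500 s = 1.962 d.
k_1 L₀/(k_2−k_1) = 0.349×13.1/(0.934−0.349) = 4.572/0.5850 = 7.815 mg/L.
e^(−k_1 t) = e^(−0.349×1.962) = 0.5042; e^(−k_2 t) = e^(−0.934×1.962) = 0.1600.
D = 7.815 × (0.5042 − 0.1600) + 1.05 × 0.1600 = 2.690 + 0.1680 = 2.858 mg/L.

D ≈ 2.86 mg/L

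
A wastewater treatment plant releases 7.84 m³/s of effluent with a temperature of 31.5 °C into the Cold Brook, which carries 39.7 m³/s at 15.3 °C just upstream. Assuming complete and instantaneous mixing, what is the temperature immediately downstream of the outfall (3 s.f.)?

18.0 °C

Flow-weighted mixing: C = (Q_r C_r + Q_w C_w)/(Q_r + Q_w)
= (39.7×15.3 + 7.84×31.5)/(39.7 + 7.84) = 854.4/47.54 = 17.97 °C.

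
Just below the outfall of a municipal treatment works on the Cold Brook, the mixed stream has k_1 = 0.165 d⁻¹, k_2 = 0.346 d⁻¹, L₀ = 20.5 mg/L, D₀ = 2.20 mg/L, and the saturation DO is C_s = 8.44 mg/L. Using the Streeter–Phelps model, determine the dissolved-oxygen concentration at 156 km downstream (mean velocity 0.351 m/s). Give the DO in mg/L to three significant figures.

DO ≈ 3.22 mg/L

Travel time t = x/v = 156 km / (0.351 m/s) = 156000 m / 0.351 m/s = 444400 s = 5.144 d.
k_1 L₀/(k_2−k_1) = 0.165×20.5/(0.346−0.165) = 3.383/0.1810 = 18.69 mg/L.
e^(−k_1 t) = e^(−0.165×5.144) = 0.4279; e^(−k_2 t) = e^(−0.346×5.144) = 0.1687.
D = 18.69 × (0.4279 − 0.1687) + 2.20 × 0.1687 = 4.845 + 0.3711 = 5.216 mg/L.
DO = C_s − D = 8.44 − 5.216 = 3.224 mg/L.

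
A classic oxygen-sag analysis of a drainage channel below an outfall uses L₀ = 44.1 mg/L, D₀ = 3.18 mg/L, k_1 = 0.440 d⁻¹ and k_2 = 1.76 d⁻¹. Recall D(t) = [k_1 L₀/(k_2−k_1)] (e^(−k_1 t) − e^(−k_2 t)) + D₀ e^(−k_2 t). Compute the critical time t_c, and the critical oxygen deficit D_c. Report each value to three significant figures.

t_c ≈ 0.866 d; D_c ≈ 7.53 mg/L

With k_2/k_1 = 4.000 and 1 − D₀(k_2−k_1)/(k_1 L₀) = 0.7837,
t_c = ln(4.000 × 0.7837) / (1.76 − 0.440) = ln(3.135) / 1.320 = 1.143/1.320 = 0.8656 d.
D_c = (k_1/k_2) L₀ e^(−k_1 t_c) = (0.440/1.76) × 44.1 × e^(−0.440×0.8656) = 0.2500 × 44.1 × 0.6833 = 7.533 mg/L.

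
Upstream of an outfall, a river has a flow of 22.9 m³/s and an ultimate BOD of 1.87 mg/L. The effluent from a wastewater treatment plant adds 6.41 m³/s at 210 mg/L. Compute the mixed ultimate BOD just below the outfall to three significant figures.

47.4 mg/L

Flow-weighted mixing: C = (Q_r C_r + Q_w C_w)/(Q_r + Q_w)
= (22.9×1.87 + 6.41×210)/(22.9 + 6.41) = 1389/29.31 = 47.39 mg/L.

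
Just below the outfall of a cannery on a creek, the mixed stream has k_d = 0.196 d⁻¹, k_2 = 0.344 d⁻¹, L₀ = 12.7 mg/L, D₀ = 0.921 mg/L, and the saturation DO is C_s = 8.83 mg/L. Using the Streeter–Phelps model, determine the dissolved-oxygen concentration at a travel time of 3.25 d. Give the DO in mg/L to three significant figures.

k_d L₀/(k_2−k_d) = 0.196×12.7/(0.344−0.196) = 2.489/0.1480 = 16.82 mg/L.
e^(−k_d t) = e^(−0.196×3.250) = 0.5289; e^(−k_2 t) = e^(−0.344×3.250) = 0.3269.
D = 16.82 × (0.5289 − 0.3269) + 0.921 × 0.3269 = 3.396 + 0.3011 = 3.698 mg/L.
DO = C_s − D = 8.83 − 3.698 = 5.132 mg/L.

DO ≈ 5.13 mg/L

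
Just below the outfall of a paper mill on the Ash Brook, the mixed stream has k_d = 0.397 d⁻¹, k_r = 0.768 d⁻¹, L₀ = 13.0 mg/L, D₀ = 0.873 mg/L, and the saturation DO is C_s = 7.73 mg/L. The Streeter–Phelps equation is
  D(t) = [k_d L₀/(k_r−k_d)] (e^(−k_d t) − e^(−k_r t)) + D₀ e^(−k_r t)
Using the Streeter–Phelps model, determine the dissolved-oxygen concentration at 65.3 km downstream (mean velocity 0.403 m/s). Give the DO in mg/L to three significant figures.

Travel time t = x/v = 65.3 km / (0.403 m/s) = 65300 m / 0.403 m/s = 162000 s = 1.875 d.
k_d L₀/(k_r−k_d) = 0.397×13.0/(0.768−0.397) = 5.161/0.3710 = 13.91 mg/L.
e^(−k_d t) = e^(−0.397×1.875) = 0.4750; e^(−k_r t) = e^(−0.768×1.875) = 0.2369.
D = 13.91 × (0.4750 − 0.2369) + 0.873 × 0.2369 = 3.312 + 0.2068 = 3.519 mg/L.
DO = C_s − D = 7.73 − 3.519 = 4.211 mg/L.

DO ≈ 4.21 mg/L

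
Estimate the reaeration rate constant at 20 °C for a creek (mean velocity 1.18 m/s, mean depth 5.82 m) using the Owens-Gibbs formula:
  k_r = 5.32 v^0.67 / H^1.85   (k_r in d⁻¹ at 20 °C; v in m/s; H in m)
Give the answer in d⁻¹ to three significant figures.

k_r = 5.32 × 1.18^0.67 / 5.82^1.85 = 5.32 × 1.117 / 26.01 = 0.2285 d⁻¹.

k_r ≈ 0.229 d⁻¹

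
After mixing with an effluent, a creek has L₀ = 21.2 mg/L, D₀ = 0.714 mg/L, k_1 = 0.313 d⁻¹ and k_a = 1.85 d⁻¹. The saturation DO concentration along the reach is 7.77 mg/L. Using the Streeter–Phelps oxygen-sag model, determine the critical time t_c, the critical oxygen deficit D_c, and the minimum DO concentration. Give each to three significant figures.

t_c ≈ 1.04 d; D_c ≈ 2.59 mg/L; min DO ≈ 5.18 mg/L

With k_a/k_1 = 5.911 and 1 − D₀(k_a−k_1)/(k_1 L₀) = 0.8346,
t_c = ln(5.911 × 0.8346) / (1.85 − 0.313) = ln(4.933) / 1.537 = 1.596/1.537 = 1.038 d.
L(t_c) = L₀ e^(−k_1 t_c) = 21.2 × 0.7225 = 15.32 mg/L, and at the critical point k_a D_c = k_1 L, so D_c = (0.313/1.85) × 15.32 = 2.592 mg/L.
Minimum DO = C_s − D_c = 7.77 − 2.592 = 5.178 mg/L.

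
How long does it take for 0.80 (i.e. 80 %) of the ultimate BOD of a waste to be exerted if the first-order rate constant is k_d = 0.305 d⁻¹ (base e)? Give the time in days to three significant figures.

y/L₀ = 1 − e^(−k_d t) = 0.80 ⇒ e^(−k_d t) = 0.200
t = −ln(0.200) / 0.305 = 1.609 / 0.305 = 5.277 d.

t ≈ 5.28 d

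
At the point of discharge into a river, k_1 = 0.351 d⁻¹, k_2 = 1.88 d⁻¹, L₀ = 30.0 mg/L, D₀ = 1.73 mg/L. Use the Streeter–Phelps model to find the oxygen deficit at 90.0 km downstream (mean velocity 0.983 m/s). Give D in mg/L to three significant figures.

Travel time t = x/v = 90.0 km / (0.983 m/s) = 90000 m / 0.983 m/s = 91560 s = 1.060 d.
k_1 L₀/(k_2−k_1) = 0.351×30.0/(1.88−0.351) = 10.53/1.529 = 6.887 mg/L.
e^(−k_1 t) = e^(−0.351×1.060) = 0.6894; e^(−k_2 t) = e^(−1.88×1.060) = 0.1364.
D = 6.887 × (0.6894 − 0.1364) + 1.73 × 0.1364 = 3.808 + 0.2360 = 4.044 mg/L.

D ≈ 4.04 mg/L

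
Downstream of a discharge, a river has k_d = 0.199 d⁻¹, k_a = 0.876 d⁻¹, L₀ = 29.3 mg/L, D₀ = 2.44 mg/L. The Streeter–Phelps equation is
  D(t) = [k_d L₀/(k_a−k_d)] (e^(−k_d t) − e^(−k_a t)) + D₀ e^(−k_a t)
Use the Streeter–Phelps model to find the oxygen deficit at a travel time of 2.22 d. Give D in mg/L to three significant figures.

D ≈ 4.65 mg/L

k_d L₀/(k_a−k_d) = 0.199×29.3/(0.876−0.199) = 5.831/0.6770 = 8.613 mg/L.
e^(−k_d t) = e^(−0.199×2.220) = 0.6429; e^(−k_a t) = e^(−0.876×2.220) = 0.1430.
D = 8.613 × (0.6429 − 0.1430) + 2.44 × 0.1430 = 4.305 + 0.3490 = 4.654 mg/L.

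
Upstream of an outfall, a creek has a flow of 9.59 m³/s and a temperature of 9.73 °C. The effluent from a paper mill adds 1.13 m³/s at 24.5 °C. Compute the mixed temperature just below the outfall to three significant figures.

Flow-weighted mixing: C = (Q_r C_r + Q_w C_w)/(Q_r + Q_w)
= (9.59×9.73 + 1.13×24.5)/(9.59 + 1.13) = 121.0/10.72 = 11.29 °C.

11.3 °C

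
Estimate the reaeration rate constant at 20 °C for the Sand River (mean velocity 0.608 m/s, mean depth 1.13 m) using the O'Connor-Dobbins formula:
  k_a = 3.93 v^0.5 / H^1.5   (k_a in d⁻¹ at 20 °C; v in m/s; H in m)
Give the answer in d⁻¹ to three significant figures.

k_a = 3.93 × 0.608^0.5 / 1.13^1.5 = 3.93 × 0.7797 / 1.201 = 2.551 d⁻¹.

k_a ≈ 2.55 d⁻¹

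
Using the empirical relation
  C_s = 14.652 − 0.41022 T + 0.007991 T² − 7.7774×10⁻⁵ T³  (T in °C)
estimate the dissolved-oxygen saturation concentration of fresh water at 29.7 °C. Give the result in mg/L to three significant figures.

C_s = 14.652 − 0.41022×29.7 + 0.007991×29.7² − 7.7774×10⁻⁵×29.7³ = 7.480 mg/L.

C_s ≈ 7.48 mg/L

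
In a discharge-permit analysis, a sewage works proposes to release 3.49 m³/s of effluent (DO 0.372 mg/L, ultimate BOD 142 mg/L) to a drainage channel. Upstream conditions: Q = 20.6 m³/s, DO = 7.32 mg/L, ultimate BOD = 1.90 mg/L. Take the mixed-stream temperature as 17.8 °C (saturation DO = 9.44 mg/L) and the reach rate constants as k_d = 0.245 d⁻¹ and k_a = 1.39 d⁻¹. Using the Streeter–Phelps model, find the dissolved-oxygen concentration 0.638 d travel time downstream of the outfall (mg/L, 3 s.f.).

DO ≈ 6.05 mg/L

Mixed DO = (20.6×7.32 + 3.49×0.372)/(20.6+3.49) = 152.1/24.09 = 6.313 mg/L.
Mixed L₀ = (20.6×1.90 + 3.49×142)/(24.09) = 534.7/24.09 = 22.20 mg/L.
Initial deficit D₀ = C_s − DO₀ = 9.44 − 6.313 = 3.127 mg/L.
D(0.638) = [0.245×22.20/(1.39−0.245)](e^(−0.245×0.638) − e^(−1.39×0.638)) + 3.127 e^(−1.39×0.638)
= 4.750 × (0.8553 − 0.4120) + 3.127 × 0.4120 = 3.394 mg/L.
DO = 9.44 − 3.394 = 6.046 mg/L.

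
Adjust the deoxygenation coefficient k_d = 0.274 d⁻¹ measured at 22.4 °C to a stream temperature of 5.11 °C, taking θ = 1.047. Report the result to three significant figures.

k_d ≈ 0.124 d⁻¹

k_d(T₂) = k_d(T₁) · θ^(T₂−T₁) = 0.274 × 1.047^(5.11−22.4)
= 0.274 × 1.047^-17.3 = 0.274 × 0.4520 = 0.1238 d⁻¹.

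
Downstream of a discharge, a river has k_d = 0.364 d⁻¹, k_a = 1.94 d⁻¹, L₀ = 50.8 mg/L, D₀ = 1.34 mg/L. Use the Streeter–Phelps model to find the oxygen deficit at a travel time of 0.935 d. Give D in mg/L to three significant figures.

D ≈ 6.65 mg/L

k_d L₀/(k_a−k_d) = 0.364×50.8/(1.94−0.364) = 18.49/1.576 = 11.73 mg/L.
e^(−k_d t) = e^(−0.364×0.9350) = 0.7115; e^(−k_a t) = e^(−1.94×0.9350) = 0.1630.
D = 11.73 × (0.7115 − 0.1630) + 1.34 × 0.1630 = 6.436 + 0.2184 = 6.654 mg/L.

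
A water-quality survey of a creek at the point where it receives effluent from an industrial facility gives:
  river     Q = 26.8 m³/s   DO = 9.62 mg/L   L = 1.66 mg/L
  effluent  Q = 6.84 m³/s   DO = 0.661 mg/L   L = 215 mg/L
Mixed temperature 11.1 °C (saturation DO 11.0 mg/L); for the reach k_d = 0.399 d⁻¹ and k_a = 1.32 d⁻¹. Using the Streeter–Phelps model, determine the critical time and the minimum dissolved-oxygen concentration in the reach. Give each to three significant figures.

t_c ≈ 1.10 d; minimum DO ≈ 2.24 mg/L

Mixed DO = (26.8×9.62 + 6.84×0.661)/(26.8+6.84) = 262.3/33.64 = 7.798 mg/L.
Mixed L₀ = (26.8×1.66 + 6.84×215)/(33.64) = 1515/33.64 = 45.04 mg/L.
Initial deficit D₀ = C_s − DO₀ = 11.0 − 7.798 = 3.202 mg/L.
t_c = (1/0.9210) ln[(1.32/0.399)(1 − 3.202×0.9210/(0.399×45.04))] = 1.086 × ln(2.765) = 1.104 d.
D_c = (0.399/1.32) × 45.04 × e^(−0.399×1.104) = 0.3023 × 45.04 × 0.6436 = 8.762 mg/L.
Minimum DO = 11.0 − 8.762 = 2.238 mg/L.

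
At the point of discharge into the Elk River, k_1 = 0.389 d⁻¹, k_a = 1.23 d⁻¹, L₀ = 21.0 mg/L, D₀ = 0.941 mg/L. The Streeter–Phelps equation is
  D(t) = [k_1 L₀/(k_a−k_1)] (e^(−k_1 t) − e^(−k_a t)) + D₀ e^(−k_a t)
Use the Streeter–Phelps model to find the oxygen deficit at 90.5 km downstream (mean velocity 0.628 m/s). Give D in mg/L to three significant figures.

Travel time t = x/v = 90.5 km / (0.628 m/s) = 90500 m / 0.628 m/s = 144100 s = 1.668 d.
k_1 L₀/(k_a−k_1) = 0.389×21.0/(1.23−0.389) = 8.169/0.8410 = 9.713 mg/L.
e^(−k_1 t) = e^(−0.389×1.668) = 0.5227; e^(−k_a t) = e^(−1.23×1.668) = 0.1285.
D = 9.713 × (0.5227 − 0.1285) + 0.941 × 0.1285 = 3.828 + 0.1210 = 3.949 mg/L.

D ≈ 3.95 mg/L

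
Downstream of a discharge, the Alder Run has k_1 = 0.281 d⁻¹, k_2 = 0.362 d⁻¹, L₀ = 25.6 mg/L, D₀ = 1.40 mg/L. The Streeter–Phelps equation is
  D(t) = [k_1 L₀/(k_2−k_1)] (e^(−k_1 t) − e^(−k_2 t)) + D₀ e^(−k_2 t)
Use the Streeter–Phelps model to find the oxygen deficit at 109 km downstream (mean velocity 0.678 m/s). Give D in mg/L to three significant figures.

Travel time t = x/v = 109 km / (0.678 m/s) = 109000 m / 0.678 m/s = 160800 s = 1.861 d.
k_1 L₀/(k_2−k_1) = 0.281×25.6/(0.362−0.281) = 7.194/0.08100 = 88.81 mg/L.
e^(−k_1 t) = e^(−0.281×1.861) = 0.5928; e^(−k_2 t) = e^(−0.362×1.861) = 0.5099.
D = 88.81 × (0.5928 − 0.5099) + 1.40 × 0.5099 = 7.366 + 0.7138 = 8.080 mg/L.

D ≈ 8.08 mg/L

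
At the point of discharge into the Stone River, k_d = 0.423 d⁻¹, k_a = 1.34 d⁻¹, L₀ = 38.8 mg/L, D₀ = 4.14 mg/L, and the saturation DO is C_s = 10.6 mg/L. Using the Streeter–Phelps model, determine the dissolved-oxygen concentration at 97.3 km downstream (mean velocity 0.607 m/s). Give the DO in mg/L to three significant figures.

DO ≈ 3.58 mg/L

Travel time t = x/v = 97.3 km / (0.607 m/s) = 97300 m / 0.607 m/s = 160300 s = 1.855 d.
k_d L₀/(k_a−k_d) = 0.423×38.8/(1.34−0.423) = 16.41/0.9170 = 17.90 mg/L.
e^(−k_d t) = e^(−0.423×1.855) = 0.4562; e^(−k_a t) = e^(−1.34×1.855) = 0.08324.
D = 17.90 × (0.4562 − 0.08324) + 4.14 × 0.08324 = 6.676 + 0.3446 = 7.020 mg/L.
DO = C_s − D = 10.6 − 7.020 = 3.580 mg/L.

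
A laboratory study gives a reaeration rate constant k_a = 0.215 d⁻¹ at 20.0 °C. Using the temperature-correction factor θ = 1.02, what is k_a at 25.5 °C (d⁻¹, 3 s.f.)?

k_a(T₂) = k_a(T₁) · θ^(T₂−T₁) = 0.215 × 1.02^(25.5−20.0)
= 0.215 × 1.02^5.50 = 0.215 × 1.115 = 0.2397 d⁻¹.

k_a ≈ 0.240 d⁻¹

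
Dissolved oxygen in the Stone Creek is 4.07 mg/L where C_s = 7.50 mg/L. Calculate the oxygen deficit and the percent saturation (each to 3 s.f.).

D ≈ 3.43 mg/L; 54.3 % saturation

D = C_s − C = 7.50 − 4.07 = 3.43 mg/L.
% saturation = 4.07/7.50 × 100 = 54.3 %.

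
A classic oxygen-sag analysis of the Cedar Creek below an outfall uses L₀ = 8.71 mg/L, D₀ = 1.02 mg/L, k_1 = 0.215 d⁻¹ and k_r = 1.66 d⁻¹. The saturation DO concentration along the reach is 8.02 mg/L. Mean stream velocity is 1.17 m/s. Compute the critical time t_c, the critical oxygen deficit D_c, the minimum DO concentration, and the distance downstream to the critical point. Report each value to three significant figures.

t_c ≈ 0.344 d; D_c ≈ 1.05 mg/L; min DO ≈ 6.97 mg/L; x_c ≈ 34.8 km

At the critical point dD/dt = 0, so k_1 L₀ e^(−k_1 t) = k_r D. Substituting D(t) from the Streeter–Phelps equation and solving for t gives
t_c = ln[(k_r/k_1)(1 − D₀(k_r−k_1)/(k_1 L₀))] / (k_r−k_1).
Here k_r−k_1 = 1.445 d⁻¹ and 1 − D₀(k_r−k_1)/(k_1 L₀) = 1 − 1.02×1.445/(0.215×8.71) = 0.2129, so
t_c = ln(7.721 × 0.2129) / 1.445 = 0.4972 / 1.445 = 0.3441 d.
L(t_c) = L₀ e^(−k_1 t_c) = 8.71 × 0.9287 = 8.089 mg/L, and at the critical point k_r D_c = k_1 L, so D_c = (0.215/1.66) × 8.089 = 1.048 mg/L.
Minimum DO = C_s − D_c = 8.02 − 1.048 = 6.972 mg/L.
x_c = v t_c = 1.17 m/s × 0.3441 d × 86400 s/d = 34780 m ≈ 34.8 km.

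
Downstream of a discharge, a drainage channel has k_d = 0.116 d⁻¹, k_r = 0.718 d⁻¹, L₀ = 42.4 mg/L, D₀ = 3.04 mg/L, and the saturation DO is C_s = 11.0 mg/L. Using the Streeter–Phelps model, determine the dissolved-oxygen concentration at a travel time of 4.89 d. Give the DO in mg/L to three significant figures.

k_d L₀/(k_r−k_d) = 0.116×42.4/(0.718−0.116) = 4.918/0.6020 = 8.170 mg/L.
e^(−k_d t) = e^(−0.116×4.890) = 0.5671; e^(−k_r t) = e^(−0.718×4.890) = 0.02987.
D = 8.170 × (0.5671 − 0.02987) + 3.04 × 0.02987 = 4.389 + 0.09079 = 4.480 mg/L.
DO = C_s − D = 11.0 − 4.480 = 6.520 mg/L.

DO ≈ 6.52 mg/L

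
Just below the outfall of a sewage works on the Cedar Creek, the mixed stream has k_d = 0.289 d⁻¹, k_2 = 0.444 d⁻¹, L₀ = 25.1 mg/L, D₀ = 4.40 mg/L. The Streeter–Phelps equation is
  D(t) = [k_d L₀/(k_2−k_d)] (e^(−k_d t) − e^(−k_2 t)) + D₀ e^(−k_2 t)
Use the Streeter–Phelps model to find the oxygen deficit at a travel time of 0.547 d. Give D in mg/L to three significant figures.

D ≈ 6.70 mg/L

k_d L₀/(k_2−k_d) = 0.289×25.1/(0.444−0.289) = 7.254/0.1550 = 46.80 mg/L.
e^(−k_d t) = e^(−0.289×0.5470) = 0.8538; e^(−k_2 t) = e^(−0.444×0.5470) = 0.7844.
D = 46.80 × (0.8538 − 0.7844) + 4.40 × 0.7844 = 3.248 + 3.451 = 6.699 mg/L.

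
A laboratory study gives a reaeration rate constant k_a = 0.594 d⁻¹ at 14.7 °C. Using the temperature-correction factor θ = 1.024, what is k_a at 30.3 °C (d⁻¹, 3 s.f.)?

k_a ≈ 0.860 d⁻¹

k_a(T₂) = k_a(T₁) · θ^(T₂−T₁) = 0.594 × 1.024^(30.3−14.7)
= 0.594 × 1.024^15.6 = 0.594 × 1.448 = 0.8599 d⁻¹.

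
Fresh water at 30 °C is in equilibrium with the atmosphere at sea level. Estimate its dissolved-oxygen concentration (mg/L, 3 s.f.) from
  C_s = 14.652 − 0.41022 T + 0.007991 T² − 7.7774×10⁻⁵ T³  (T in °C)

C_s ≈ 7.44 mg/L

C_s = 14.652 − 0.41022×30 + 0.007991×30² − 7.7774×10⁻⁵×30³ = 7.437 mg/L.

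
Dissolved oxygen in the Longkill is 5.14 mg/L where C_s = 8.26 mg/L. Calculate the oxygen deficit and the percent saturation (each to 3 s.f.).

D = C_s − C = 8.26 − 5.14 = 3.12 mg/L.
% saturation = 5.14/8.26 × 100 = 62.2 %.

D ≈ 3.12 mg/L; 62.2 % saturation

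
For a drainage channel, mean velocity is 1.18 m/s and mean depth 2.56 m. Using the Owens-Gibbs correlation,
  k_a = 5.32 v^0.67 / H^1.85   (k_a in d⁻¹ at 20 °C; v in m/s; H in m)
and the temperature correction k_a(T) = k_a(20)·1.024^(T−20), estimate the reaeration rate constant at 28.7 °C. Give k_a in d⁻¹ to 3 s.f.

k_a ≈ 1.28 d⁻¹

k_a(20) = 5.32 × 1.18^0.67 / 2.56^1.85 = 5.32 × 1.117 / 5.692 = 1.044 d⁻¹.
k_a(28.7) = 1.044 × 1.024^(28.7−20) = 1.044 × 1.229 = 1.284 d⁻¹.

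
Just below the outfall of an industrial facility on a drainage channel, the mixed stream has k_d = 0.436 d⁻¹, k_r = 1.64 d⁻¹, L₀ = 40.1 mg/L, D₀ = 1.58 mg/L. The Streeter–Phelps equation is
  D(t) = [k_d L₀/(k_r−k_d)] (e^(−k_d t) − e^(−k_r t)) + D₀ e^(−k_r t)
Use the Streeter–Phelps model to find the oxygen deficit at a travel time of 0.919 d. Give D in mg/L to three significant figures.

D ≈ 6.86 mg/L

k_d L₀/(k_r−k_d) = 0.436×40.1/(1.64−0.436) = 17.48/1.204 = 14.52 mg/L.
e^(−k_d t) = e^(−0.436×0.9190) = 0.6699; e^(−k_r t) = e^(−1.64×0.9190) = 0.2215.
D = 14.52 × (0.6699 − 0.2215) + 1.58 × 0.2215 = 6.510 + 0.3500 = 6.860 mg/L.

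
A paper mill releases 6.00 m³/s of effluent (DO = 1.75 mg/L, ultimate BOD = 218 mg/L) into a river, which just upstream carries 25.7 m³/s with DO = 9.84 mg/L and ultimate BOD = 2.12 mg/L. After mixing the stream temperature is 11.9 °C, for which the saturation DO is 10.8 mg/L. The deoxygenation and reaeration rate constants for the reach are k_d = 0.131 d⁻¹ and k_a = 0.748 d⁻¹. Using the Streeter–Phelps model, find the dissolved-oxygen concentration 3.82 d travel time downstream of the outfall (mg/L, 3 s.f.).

Mixed DO = (25.7×9.84 + 6.00×1.75)/(25.7+6.00) = 263.4/31.70 = 8.309 mg/L.
Mixed L₀ = (25.7×2.12 + 6.00×218)/(31.70) = 1362/31.70 = 42.98 mg/L.
Initial deficit D₀ = C_s − DO₀ = 10.8 − 8.309 = 2.491 mg/L.
D(3.82) = [0.131×42.98/(0.748−0.131)](e^(−0.131×3.82) − e^(−0.748×3.82)) + 2.491 e^(−0.748×3.82)
= 9.126 × (0.6063 − 0.05742) + 2.491 × 0.05742 = 5.152 mg/L.
DO = 10.8 − 5.152 = 5.648 mg/L.

DO ≈ 5.65 mg/L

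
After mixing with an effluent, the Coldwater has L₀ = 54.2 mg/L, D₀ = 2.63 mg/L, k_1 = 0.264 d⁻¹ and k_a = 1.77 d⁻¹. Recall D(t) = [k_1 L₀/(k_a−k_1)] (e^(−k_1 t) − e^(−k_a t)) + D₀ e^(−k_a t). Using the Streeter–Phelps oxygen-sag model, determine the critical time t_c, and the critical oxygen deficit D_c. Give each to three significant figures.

t_c ≈ 1.05 d; D_c ≈ 6.13 mg/L

t_c = [1/(k_a−k_1)] ln[(k_a/k_1)(1 − D₀(k_a−k_1)/(k_1 L₀))]
= [1/(1.77−0.264)] ln[(1.77/0.264)(1 − 2.63×1.506/(0.264×54.2))]
= (1/1.506) ln[6.705 × 0.7232] = 0.6640 × ln(4.849) = 0.6640 × 1.579 = 1.048 d.
L(t_c) = L₀ e^(−k_1 t_c) = 54.2 × 0.7582 = 41.10 mg/L, and at the critical point k_a D_c = k_1 L, so D_c = (0.264/1.77) × 41.10 = 6.130 mg/L.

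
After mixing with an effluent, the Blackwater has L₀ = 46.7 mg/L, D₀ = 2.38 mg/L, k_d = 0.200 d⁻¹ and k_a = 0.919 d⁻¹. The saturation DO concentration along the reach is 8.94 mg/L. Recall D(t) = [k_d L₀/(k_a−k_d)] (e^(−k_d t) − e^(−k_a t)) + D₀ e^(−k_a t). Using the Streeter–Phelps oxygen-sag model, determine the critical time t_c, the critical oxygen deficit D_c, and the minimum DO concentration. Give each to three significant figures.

At the critical point dD/dt = 0, so k_d L₀ e^(−k_d t) = k_a D. Substituting D(t) from the Streeter–Phelps equation and solving for t gives
t_c = ln[(k_a/k_d)(1 − D₀(k_a−k_d)/(k_d L₀))] / (k_a−k_d).
Here k_a−k_d = 0.7190 d⁻¹ and 1 − D₀(k_a−k_d)/(k_d L₀) = 1 − 2.38×0.7190/(0.200×46.7) = 0.8168, so
t_c = ln(4.595 × 0.8168) / 0.7190 = 1.323 / 0.7190 = 1.839 d.
L(t_c) = L₀ e^(−k_d t_c) = 46.7 × 0.6922 = 32.33 mg/L, and at the critical point k_a D_c = k_d L, so D_c = (0.200/0.919) × 32.33 = 7.035 mg/L.
Minimum DO = C_s − D_c = 8.94 − 7.035 = 1.905 mg/L.

t_c ≈ 1.84 d; D_c ≈ 7.03 mg/L; min DO ≈ 1.91 mg/L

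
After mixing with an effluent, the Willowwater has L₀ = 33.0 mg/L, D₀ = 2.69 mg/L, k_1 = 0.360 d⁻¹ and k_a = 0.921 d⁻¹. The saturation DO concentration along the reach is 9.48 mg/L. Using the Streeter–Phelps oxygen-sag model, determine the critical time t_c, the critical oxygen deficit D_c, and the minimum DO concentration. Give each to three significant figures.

t_c = [1/(k_a−k_1)] ln[(k_a/k_1)(1 − D₀(k_a−k_1)/(k_1 L₀))]
= [1/(0.921−0.360)] ln[(0.921/0.360)(1 − 2.69×0.5610/(0.360×33.0))]
= (1/0.5610) ln[2.558 × 0.8730] = 1.783 × ln(2.233) = 1.783 × 0.8035 = 1.432 d.
D_c = (k_1/k_a) L₀ e^(−k_1 t_c) = (0.360/0.921) × 33.0 × e^(−0.360×1.432) = 0.3909 × 33.0 × 0.5971 = 7.702 mg/L.
Minimum DO = C_s − D_c = 9.48 − 7.702 = 1.778 mg/L.

t_c ≈ 1.43 d; D_c ≈ 7.70 mg/L; min DO ≈ 1.78 mg/L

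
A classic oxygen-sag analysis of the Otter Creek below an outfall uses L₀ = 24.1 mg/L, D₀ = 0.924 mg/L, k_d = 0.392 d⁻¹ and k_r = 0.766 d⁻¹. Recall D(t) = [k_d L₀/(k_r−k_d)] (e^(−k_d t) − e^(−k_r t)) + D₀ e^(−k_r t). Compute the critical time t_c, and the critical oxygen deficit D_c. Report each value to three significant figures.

t_c = [1/(k_r−k_d)] ln[(k_r/k_d)(1 − D₀(k_r−k_d)/(k_d L₀))]
= [1/(0.766−0.392)] ln[(0.766/0.392)(1 − 0.924×0.3740/(0.392×24.1))]
= (1/0.3740) ln[1.954 × 0.9634] = 2.674 × ln(1.883) = 2.674 × 0.6327 = 1.692 d.
L(t_c) = L₀ e^(−k_d t_c) = 24.1 × 0.5152 = 12.42 mg/L, and at the critical point k_r D_c = k_d L, so D_c = (0.392/0.766) × 12.42 = 6.355 mg/L.

t_c ≈ 1.69 d; D_c ≈ 6.35 mg/L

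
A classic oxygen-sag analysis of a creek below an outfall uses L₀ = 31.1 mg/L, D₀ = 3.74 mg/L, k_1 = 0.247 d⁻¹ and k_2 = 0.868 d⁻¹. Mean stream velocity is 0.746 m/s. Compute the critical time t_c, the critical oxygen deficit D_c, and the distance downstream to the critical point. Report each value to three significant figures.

t_c ≈ 1.44 d; D_c ≈ 6.19 mg/L; x_c ≈ 93.1 km

t_c = [1/(k_2−k_1)] ln[(k_2/k_1)(1 − D₀(k_2−k_1)/(k_1 L₀))]
= [1/(0.868−0.247)] ln[(0.868/0.247)(1 − 3.74×0.6210/(0.247×31.1))]
= (1/0.6210) ln[3.514 × 0.6977] = 1.610 × ln(2.452) = 1.610 × 0.8968 = 1.444 d.
L(t_c) = L₀ e^(−k_1 t_c) = 31.1 × 0.7000 = 21.77 mg/L, and at the critical point k_2 D_c = k_1 L, so D_c = (0.247/0.868) × 21.77 = 6.195 mg/L.
x_c = v t_c = 0.746 m/s × 1.444 d × 86400 s/d = 93080 m ≈ 93.1 km.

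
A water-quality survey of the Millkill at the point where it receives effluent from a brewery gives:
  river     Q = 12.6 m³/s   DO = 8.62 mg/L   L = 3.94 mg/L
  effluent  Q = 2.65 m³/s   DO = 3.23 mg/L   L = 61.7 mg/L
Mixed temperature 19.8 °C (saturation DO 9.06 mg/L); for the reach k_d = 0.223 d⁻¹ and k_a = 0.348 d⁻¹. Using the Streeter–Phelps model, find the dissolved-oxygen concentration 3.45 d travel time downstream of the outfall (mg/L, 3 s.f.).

Mixed DO = (12.6×8.62 + 2.65×3.23)/(12.6+2.65) = 117.2/15.25 = 7.683 mg/L.
Mixed L₀ = (12.6×3.94 + 2.65×61.7)/(15.25) = 213.1/15.25 = 13.98 mg/L.
Initial deficit D₀ = C_s − DO₀ = 9.06 − 7.683 = 1.377 mg/L.
D(3.45) = [0.223×13.98/(0.348−0.223)](e^(−0.223×3.45) − e^(−0.348×3.45)) + 1.377 e^(−0.348×3.45)
= 24.93 × (0.4633 − 0.3010) + 1.377 × 0.3010 = 4.461 mg/L.
DO = 9.06 − 4.461 = 4.599 mg/L.

DO ≈ 4.60 mg/L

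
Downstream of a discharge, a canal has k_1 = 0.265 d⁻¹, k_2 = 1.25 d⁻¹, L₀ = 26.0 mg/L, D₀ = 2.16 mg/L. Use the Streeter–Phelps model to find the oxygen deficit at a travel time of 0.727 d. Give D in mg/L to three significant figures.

k_1 L₀/(k_2−k_1) = 0.265×26.0/(1.25−0.265) = 6.890/0.9850 = 6.995 mg/L.
e^(−k_1 t) = e^(−0.265×0.7270) = 0.8248; e^(−k_2 t) = e^(−1.25×0.7270) = 0.4030.
D = 6.995 × (0.8248 − 0.4030) + 2.16 × 0.4030 = 2.950 + 0.8705 = 3.821 mg/L.

D ≈ 3.82 mg/L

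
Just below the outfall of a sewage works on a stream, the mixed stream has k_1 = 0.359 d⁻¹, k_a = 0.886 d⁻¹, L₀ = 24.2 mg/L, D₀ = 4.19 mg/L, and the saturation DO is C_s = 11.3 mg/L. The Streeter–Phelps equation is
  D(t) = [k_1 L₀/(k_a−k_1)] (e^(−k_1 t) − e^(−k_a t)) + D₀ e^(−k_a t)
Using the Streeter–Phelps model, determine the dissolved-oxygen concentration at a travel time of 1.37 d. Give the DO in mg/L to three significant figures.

DO ≈ 4.87 mg/L

k_1 L₀/(k_a−k_1) = 0.359×24.2/(0.886−0.359) = 8.688/0.5270 = 16.49 mg/L.
e^(−k_1 t) = e^(−0.359×1.370) = 0.6115; e^(−k_a t) = e^(−0.886×1.370) = 0.2971.
D = 16.49 × (0.6115 − 0.2971) + 4.19 × 0.2971 = 5.184 + 1.245 = 6.428 mg/L.
DO = C_s − D = 11.3 − 6.428 = 4.872 mg/L.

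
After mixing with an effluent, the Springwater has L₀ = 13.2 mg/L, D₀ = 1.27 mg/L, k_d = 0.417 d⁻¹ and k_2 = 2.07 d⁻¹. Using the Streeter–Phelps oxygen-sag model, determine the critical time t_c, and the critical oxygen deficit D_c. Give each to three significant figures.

t_c ≈ 0.679 d; D_c ≈ 2.00 mg/L

t_c = [1/(k_2−k_d)] ln[(k_2/k_d)(1 − D₀(k_2−k_d)/(k_d L₀))]
= [1/(2.07−0.417)] ln[(2.07/0.417)(1 − 1.27×1.653/(0.417×13.2))]
= (1/1.653) ln[4.964 × 0.6186] = 0.6050 × ln(3.071) = 0.6050 × 1.122 = 0.6787 d.
D_c = (k_d/k_2) L₀ e^(−k_d t_c) = (0.417/2.07) × 13.2 × e^(−0.417×0.6787) = 0.2014 × 13.2 × 0.7535 = 2.004 mg/L.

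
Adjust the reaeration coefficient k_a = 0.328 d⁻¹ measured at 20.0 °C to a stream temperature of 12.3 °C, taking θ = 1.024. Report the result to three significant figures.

k_a(T₂) = k_a(T₁) · θ^(T₂−T₁) = 0.328 × 1.024^(12.3−20.0)
= 0.328 × 1.024^-7.70 = 0.328 × 0.8331 = 0.2733 d⁻¹.

k_a ≈ 0.273 d⁻¹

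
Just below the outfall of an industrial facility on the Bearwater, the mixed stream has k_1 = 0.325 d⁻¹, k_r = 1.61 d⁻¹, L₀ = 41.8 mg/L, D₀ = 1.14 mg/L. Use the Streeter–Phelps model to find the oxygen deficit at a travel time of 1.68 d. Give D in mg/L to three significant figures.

k_1 L₀/(k_r−k_1) = 0.325×41.8/(1.61−0.325) = 13.58/1.285 = 10.57 mg/L.
e^(−k_1 t) = e^(−0.325×1.680) = 0.5793; e^(−k_r t) = e^(−1.61×1.680) = 0.06688.
D = 10.57 × (0.5793 − 0.06688) + 1.14 × 0.06688 = 5.417 + 0.07625 = 5.493 mg/L.

D ≈ 5.49 mg/L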